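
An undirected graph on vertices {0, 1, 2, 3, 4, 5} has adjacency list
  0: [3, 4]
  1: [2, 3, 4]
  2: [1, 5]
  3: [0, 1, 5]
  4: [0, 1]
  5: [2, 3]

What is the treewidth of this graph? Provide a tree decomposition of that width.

The largest bag has 3 vertices, giving width 2; this decomposition certifies tw(G) ≤ 2. Since 5–2–1–3–5 is a cycle in G, G is not acyclic. Forests are exactly the graphs of treewidth ≤ 1, so tw(G) ≥ 2. Combining the bounds, tw(G) = 2.

Treewidth 2.
One such decomposition:
Bags: B1 = {2, 3, 5}  B2 = {1, 2, 3}  B3 = {0, 1, 3}  B4 = {0, 1, 4}
Tree: B1–B2, B2–B3, B3–B4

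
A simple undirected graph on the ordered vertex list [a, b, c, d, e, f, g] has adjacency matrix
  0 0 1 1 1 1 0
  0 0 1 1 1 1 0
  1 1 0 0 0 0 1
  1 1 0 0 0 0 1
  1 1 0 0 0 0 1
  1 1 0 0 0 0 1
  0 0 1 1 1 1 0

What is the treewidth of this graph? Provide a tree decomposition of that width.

Treewidth 3.
Bags: B1 = {a, b, d, g}  B2 = {a, b, c, g}  B3 = {a, b, f, g}  B4 = {a, b, e, g}
Tree: B1–B2, B2–B3, B3–B4

The largest bag has 4 vertices, giving width 3; this decomposition certifies tw(G) ≤ 3. For the lower bound: the 4 vertex sets {a,d}, {c,g}, {b}, {f} are disjoint, each induces a connected subgraph, and every pair is joined by at least one edge of G. Contracting each set to a single vertex therefore yields K_{4} as a minor, and since treewidth is minor-monotone, tw(G) ≥ tw(K_{4}) = 3. Therefore the treewidth is 3.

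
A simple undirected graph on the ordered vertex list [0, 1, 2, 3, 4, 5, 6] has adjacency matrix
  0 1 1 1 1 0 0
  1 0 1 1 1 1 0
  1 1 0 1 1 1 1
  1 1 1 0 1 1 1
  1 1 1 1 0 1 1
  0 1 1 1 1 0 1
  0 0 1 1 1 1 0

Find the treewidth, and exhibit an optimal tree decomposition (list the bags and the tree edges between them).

Treewidth 4.
One such decomposition:
Bags: B1 = {2, 3, 4, 5, 6}  B2 = {1, 2, 3, 4, 5}  B3 = {0, 1, 2, 3, 4}
Tree: B1–B2, B2–B3

The largest bag has 5 vertices, giving width 4; this decomposition certifies tw(G) ≤ 4. Conversely, {0, 1, 2, 3, 4} is a clique of size 5, and the vertices of any clique must share a bag in every tree decomposition; so some bag has ≥ 5 vertices and tw(G) ≥ 4. Therefore the treewidth is 4.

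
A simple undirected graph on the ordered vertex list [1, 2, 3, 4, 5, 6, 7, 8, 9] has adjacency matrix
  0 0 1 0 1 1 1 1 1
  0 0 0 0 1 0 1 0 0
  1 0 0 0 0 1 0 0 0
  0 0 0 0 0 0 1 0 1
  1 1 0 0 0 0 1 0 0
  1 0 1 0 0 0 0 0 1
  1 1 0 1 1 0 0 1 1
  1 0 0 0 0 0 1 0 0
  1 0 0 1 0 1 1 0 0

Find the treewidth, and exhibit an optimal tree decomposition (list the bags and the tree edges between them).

Treewidth 2.
Bags: B1 = {1, 7, 9}  B2 = {4, 7, 9}  B3 = {1, 5, 7}  B4 = {1, 6, 9}  B5 = {1, 7, 8}  B6 = {2, 5, 7}  B7 = {1, 3, 6}
Tree: B1–B2, B1–B3, B1–B4, B1–B5, B3–B6, B4–B7

The largest bag has 3 vertices, giving width 2; this decomposition certifies tw(G) ≤ 2. On the other hand G contains the 3-clique {1, 3, 6}. A clique must lie in a single bag of any decomposition, so no decomposition can have width below 2. Combining the bounds, tw(G) = 2.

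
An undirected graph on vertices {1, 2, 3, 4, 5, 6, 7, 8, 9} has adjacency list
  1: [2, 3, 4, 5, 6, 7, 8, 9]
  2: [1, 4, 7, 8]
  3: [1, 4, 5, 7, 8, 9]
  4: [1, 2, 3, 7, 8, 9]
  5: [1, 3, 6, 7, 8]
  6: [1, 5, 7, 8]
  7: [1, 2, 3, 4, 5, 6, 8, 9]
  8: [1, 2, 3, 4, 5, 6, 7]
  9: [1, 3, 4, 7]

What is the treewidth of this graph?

A width-4 tree decomposition is:
Bags: B1 = {1, 3, 5, 7, 8}  B2 = {1, 5, 6, 7, 8}  B3 = {1, 3, 4, 7, 8}  B4 = {1, 3, 4, 7, 9}  B5 = {1, 2, 4, 7, 8}
Tree: B1–B2, B1–B3, B3–B4, B3–B5
Every bag has size at most 5, so the width is 5 − 1 = 4 and tw(G) ≤ 4. For the lower bound, the 5 vertices {1, 2, 4, 7, 8} are pairwise adjacent, and any tree decomposition puts a clique entirely inside one bag — forcing width ≥ 4. Hence tw(G) = 4 exactly.

4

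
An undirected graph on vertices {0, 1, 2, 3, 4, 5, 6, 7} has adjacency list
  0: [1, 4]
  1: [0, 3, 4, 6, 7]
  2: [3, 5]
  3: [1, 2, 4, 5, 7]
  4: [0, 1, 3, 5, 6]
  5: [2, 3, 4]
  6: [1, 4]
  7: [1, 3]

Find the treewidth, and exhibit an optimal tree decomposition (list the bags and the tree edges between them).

Treewidth 2.
One optimal decomposition is:
Bags: B1 = {1, 3, 4}  B2 = {3, 4, 5}  B3 = {1, 3, 7}  B4 = {1, 4, 6}  B5 = {2, 3, 5}  B6 = {0, 1, 4}
Tree: B1–B2, B1–B3, B1–B4, B2–B5, B4–B6

Each bag holds 3 vertices, so the decomposition has width 2, which upper-bounds the treewidth. For the lower bound, the 3 vertices {0, 1, 4} are pairwise adjacent, and any tree decomposition puts a clique entirely inside one bag — forcing width ≥ 2. Combining the bounds, tw(G) = 2.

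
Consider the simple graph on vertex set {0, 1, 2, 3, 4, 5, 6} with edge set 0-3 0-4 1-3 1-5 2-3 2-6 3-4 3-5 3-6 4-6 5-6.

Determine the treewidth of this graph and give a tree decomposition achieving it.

Every bag has size at most 3, so the width is 3 − 1 = 2 and tw(G) ≤ 2. Conversely, {0, 3, 4} is a clique of size 3, and the vertices of any clique must share a bag in every tree decomposition; so some bag has ≥ 3 vertices and tw(G) ≥ 2. Therefore the treewidth is 2.

Treewidth 2.
Bags: B1 = {3, 5, 6}  B2 = {1, 3, 5}  B3 = {3, 4, 6}  B4 = {0, 3, 4}  B5 = {2, 3, 6}
Tree: B1–B2, B1–B3, B3–B4, B1–B5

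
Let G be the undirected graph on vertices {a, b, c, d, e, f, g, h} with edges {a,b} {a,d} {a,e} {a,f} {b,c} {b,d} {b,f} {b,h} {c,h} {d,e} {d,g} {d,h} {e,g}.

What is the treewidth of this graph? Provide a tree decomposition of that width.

Each bag holds 3 vertices, so the decomposition has width 2, which upper-bounds the treewidth. Conversely, {d, e, g} is a clique of size 3, and the vertices of any clique must share a bag in every tree decomposition; so some bag has ≥ 3 vertices and tw(G) ≥ 2. Hence tw(G) = 2 exactly.

Treewidth 2.
Bags: B1 = {b, d, h}  B2 = {a, b, d}  B3 = {b, c, h}  B4 = {a, d, e}  B5 = {d, e, g}  B6 = {a, b, f}
Tree: B1–B2, B1–B3, B2–B4, B4–B5, B2–B6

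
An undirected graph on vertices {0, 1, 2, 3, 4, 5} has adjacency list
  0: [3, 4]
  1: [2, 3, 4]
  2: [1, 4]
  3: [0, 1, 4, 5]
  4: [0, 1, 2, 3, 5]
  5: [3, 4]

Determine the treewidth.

A width-2 tree decomposition is:
Bags: B1 = {1, 3, 4}  B2 = {0, 3, 4}  B3 = {1, 2, 4}  B4 = {3, 4, 5}
Tree: B1–B2, B1–B3, B1–B4
Each bag holds 3 vertices, so the decomposition has width 2, which upper-bounds the treewidth. For the lower bound, the 3 vertices {1, 2, 4} are pairwise adjacent, and any tree decomposition puts a clique entirely inside one bag — forcing width ≥ 2. Hence tw(G) = 2 exactly.

2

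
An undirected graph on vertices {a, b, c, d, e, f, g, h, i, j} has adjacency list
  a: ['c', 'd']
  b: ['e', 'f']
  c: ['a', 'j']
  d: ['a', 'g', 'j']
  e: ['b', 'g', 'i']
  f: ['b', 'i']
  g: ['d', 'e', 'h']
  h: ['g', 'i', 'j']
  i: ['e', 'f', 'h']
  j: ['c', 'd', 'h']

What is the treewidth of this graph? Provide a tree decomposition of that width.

Treewidth 2.
Bags: B1 = {a, c, j}  B2 = {a, d, j}  B3 = {d, h, j}  B4 = {d, g, h}  B5 = {g, h, i}  B6 = {e, g, i}  B7 = {e, f, i}  B8 = {b, e, f}
Tree: B1–B2, B2–B3, B3–B4, B4–B5, B5–B6, B6–B7, B7–B8

Each bag holds 3 vertices, so the decomposition has width 2, which upper-bounds the treewidth. Since c–a–d–j–c is a cycle in G, G is not acyclic. Forests are exactly the graphs of treewidth ≤ 1, so tw(G) ≥ 2. The upper and lower bounds meet at 2, so that is the treewidth.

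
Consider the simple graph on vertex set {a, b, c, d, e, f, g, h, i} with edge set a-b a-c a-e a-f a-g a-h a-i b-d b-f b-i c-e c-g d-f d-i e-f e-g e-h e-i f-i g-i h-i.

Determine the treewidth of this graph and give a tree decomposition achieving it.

Treewidth 3.
One optimal decomposition is:
Bags: B1 = {a, b, f, i}  B2 = {a, e, f, i}  B3 = {b, d, f, i}  B4 = {a, e, g, i}  B5 = {a, e, h, i}  B6 = {a, c, e, g}
Tree: B1–B2, B1–B3, B2–B4, B4–B5, B4–B6

The largest bag has 4 vertices, giving width 3; this decomposition certifies tw(G) ≤ 3. On the other hand G contains the 4-clique {a, c, e, g}. A clique must lie in a single bag of any decomposition, so no decomposition can have width below 3. Therefore the treewidth is 3.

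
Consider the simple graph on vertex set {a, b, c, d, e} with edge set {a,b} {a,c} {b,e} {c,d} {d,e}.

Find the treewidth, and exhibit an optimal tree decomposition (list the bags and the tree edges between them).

Each bag holds 3 vertices, so the decomposition has width 2, which upper-bounds the treewidth. Since e–b–a–c–d–e is a cycle in G, G is not acyclic. Forests are exactly the graphs of treewidth ≤ 1, so tw(G) ≥ 2. Therefore the treewidth is 2.

Treewidth 2.
One such decomposition:
Bags: B1 = {a, b, e}  B2 = {a, c, e}  B3 = {c, d, e}
Tree: B1–B2, B2–B3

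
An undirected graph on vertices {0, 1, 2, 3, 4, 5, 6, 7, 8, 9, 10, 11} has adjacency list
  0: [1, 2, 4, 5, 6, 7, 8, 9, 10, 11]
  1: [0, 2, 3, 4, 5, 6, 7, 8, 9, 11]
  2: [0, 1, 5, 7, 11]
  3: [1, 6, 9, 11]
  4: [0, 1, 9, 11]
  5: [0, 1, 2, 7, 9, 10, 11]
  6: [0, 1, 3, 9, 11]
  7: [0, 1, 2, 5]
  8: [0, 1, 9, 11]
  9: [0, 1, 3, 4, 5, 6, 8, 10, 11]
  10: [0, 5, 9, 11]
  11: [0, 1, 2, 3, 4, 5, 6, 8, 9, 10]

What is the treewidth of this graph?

4

A width-4 tree decomposition is:
Bags: B1 = {0, 1, 6, 9, 11}  B2 = {0, 1, 5, 9, 11}  B3 = {1, 3, 6, 9, 11}  B4 = {0, 1, 2, 5, 11}  B5 = {0, 1, 8, 9, 11}  B6 = {0, 1, 2, 5, 7}  B7 = {0, 1, 4, 9, 11}  B8 = {0, 5, 9, 10, 11}
Tree: B1–B2, B1–B3, B2–B4, B1–B5, B4–B6, B5–B7, B2–B8
The largest bag has 5 vertices, giving width 4; this decomposition certifies tw(G) ≤ 4. On the other hand G contains the 5-clique {0, 1, 8, 9, 11}. A clique must lie in a single bag of any decomposition, so no decomposition can have width below 4. Hence tw(G) = 4 exactly.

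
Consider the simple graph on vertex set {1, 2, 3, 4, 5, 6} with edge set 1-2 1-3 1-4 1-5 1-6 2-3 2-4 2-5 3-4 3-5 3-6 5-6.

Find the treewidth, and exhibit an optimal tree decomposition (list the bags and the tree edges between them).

Treewidth 3.
One optimal decomposition is:
Bags: B1 = {1, 2, 3, 4}  B2 = {1, 2, 3, 5}  B3 = {1, 3, 5, 6}
Tree: B1–B2, B2–B3

Every bag has size at most 4, so the width is 4 − 1 = 3 and tw(G) ≤ 3. For the lower bound, the 4 vertices {1, 2, 3, 4} are pairwise adjacent, and any tree decomposition puts a clique entirely inside one bag — forcing width ≥ 3. Combining the bounds, tw(G) = 3.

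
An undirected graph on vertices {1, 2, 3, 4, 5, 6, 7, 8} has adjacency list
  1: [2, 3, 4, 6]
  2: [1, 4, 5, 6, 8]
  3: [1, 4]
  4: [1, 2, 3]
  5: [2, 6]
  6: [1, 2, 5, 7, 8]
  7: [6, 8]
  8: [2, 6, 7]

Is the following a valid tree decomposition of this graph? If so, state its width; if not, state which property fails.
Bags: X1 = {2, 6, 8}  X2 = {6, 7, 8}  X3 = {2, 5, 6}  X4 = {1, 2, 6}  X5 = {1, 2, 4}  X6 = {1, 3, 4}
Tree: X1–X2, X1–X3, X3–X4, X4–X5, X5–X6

Yes; width 2.

Every vertex of G appears in some bag (union = {1, 2, 3, 4, 5, 6, 7, 8}); every edge is covered by a bag; and for each vertex v the set of bags containing v is connected in the bag tree. The decomposition is therefore valid. The largest bag has 3 vertices, so the width is 2.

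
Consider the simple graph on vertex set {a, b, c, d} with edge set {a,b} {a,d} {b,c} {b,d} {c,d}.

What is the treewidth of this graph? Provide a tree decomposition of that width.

Treewidth 2.
Bags: B1 = {a, b, d}  B2 = {b, c, d}
Tree: B1–B2

Every bag has size at most 3, so the width is 3 − 1 = 2 and tw(G) ≤ 2. For the lower bound, the 3 vertices {b, c, d} are pairwise adjacent, and any tree decomposition puts a clique entirely inside one bag — forcing width ≥ 2. Hence tw(G) = 2 exactly.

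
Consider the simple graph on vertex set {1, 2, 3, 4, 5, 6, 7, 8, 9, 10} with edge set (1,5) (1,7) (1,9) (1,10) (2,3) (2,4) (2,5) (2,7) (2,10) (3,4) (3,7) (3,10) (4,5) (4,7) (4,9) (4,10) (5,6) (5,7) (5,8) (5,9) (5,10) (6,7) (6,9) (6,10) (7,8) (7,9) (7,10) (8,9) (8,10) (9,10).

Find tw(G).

A width-4 tree decomposition is:
Bags: B1 = {4, 5, 7, 9, 10}  B2 = {5, 6, 7, 9, 10}  B3 = {1, 5, 7, 9, 10}  B4 = {2, 4, 5, 7, 10}  B5 = {2, 3, 4, 7, 10}  B6 = {5, 7, 8, 9, 10}
Tree: B1–B2, B2–B3, B1–B4, B4–B5, B2–B6
The largest bag has 5 vertices, giving width 4; this decomposition certifies tw(G) ≤ 4. Conversely, {2, 3, 4, 7, 10} is a clique of size 5, and the vertices of any clique must share a bag in every tree decomposition; so some bag has ≥ 5 vertices and tw(G) ≥ 4. Combining the bounds, tw(G) = 4.

4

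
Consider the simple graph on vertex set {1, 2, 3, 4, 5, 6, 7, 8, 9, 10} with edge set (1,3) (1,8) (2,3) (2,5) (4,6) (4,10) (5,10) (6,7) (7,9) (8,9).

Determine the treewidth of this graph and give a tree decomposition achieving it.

Treewidth 2.
One optimal decomposition is:
Bags: B1 = {7, 8, 9}  B2 = {6, 7, 8}  B3 = {4, 6, 8}  B4 = {4, 8, 10}  B5 = {5, 8, 10}  B6 = {2, 5, 8}  B7 = {2, 3, 8}  B8 = {1, 3, 8}
Tree: B1–B2, B2–B3, B3–B4, B4–B5, B5–B6, B6–B7, B7–B8

The largest bag has 3 vertices, giving width 2; this decomposition certifies tw(G) ≤ 2. For the lower bound, G contains the cycle 8–9–7–6–4–10–5–2–3–1–8, so G is not a forest; only forests have treewidth ≤ 1, hence tw(G) ≥ 2. Combining the bounds, tw(G) = 2.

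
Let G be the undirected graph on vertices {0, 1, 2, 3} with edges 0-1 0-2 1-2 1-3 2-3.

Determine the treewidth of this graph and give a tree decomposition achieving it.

Treewidth 2.
One optimal decomposition is:
Bags: B1 = {0, 1, 2}  B2 = {1, 2, 3}
Tree: B1–B2

Every bag has size at most 3, so the width is 3 − 1 = 2 and tw(G) ≤ 2. On the other hand G contains the 3-clique {0, 1, 2}. A clique must lie in a single bag of any decomposition, so no decomposition can have width below 2. The upper and lower bounds meet at 2, so that is the treewidth.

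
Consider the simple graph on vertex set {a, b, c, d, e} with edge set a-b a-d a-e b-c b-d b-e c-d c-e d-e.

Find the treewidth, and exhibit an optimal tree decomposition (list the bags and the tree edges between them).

Treewidth 3.
One such decomposition:
Bags: B1 = {b, c, d, e}  B2 = {a, b, d, e}
Tree: B1–B2

The largest bag has 4 vertices, giving width 3; this decomposition certifies tw(G) ≤ 3. On the other hand G contains the 4-clique {b, c, d, e}. A clique must lie in a single bag of any decomposition, so no decomposition can have width below 3. Combining the bounds, tw(G) = 3.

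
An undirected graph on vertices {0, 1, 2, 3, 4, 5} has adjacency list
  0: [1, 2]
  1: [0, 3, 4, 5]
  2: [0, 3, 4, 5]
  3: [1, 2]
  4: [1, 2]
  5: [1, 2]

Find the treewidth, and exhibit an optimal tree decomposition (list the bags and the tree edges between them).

The largest bag has 3 vertices, giving width 2; this decomposition certifies tw(G) ≤ 2. For the lower bound, G contains the cycle 0–1–3–2–0, so G is not a forest; only forests have treewidth ≤ 1, hence tw(G) ≥ 2. Therefore the treewidth is 2.

Treewidth 2.
Bags: B1 = {0, 1, 2}  B2 = {1, 2, 3}  B3 = {1, 2, 4}  B4 = {1, 2, 5}
Tree: B1–B2, B2–B3, B3–B4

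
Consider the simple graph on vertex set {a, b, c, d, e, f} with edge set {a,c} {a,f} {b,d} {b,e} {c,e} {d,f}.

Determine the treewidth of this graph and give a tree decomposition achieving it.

Each bag holds 3 vertices, so the decomposition has width 2, which upper-bounds the treewidth. Since b–e–c–a–f–d–b is a cycle in G, G is not acyclic. Forests are exactly the graphs of treewidth ≤ 1, so tw(G) ≥ 2. Therefore the treewidth is 2.

Treewidth 2.
Bags: B1 = {b, c, e}  B2 = {a, b, c}  B3 = {a, b, f}  B4 = {b, d, f}
Tree: B1–B2, B2–B3, B3–B4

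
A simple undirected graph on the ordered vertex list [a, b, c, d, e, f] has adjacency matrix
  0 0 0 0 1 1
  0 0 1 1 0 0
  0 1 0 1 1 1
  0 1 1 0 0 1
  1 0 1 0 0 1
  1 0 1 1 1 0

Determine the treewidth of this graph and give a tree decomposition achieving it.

Treewidth 2.
One such decomposition:
Bags: B1 = {a, e, f}  B2 = {c, e, f}  B3 = {c, d, f}  B4 = {b, c, d}
Tree: B1–B2, B2–B3, B3–B4

Each bag holds 3 vertices, so the decomposition has width 2, which upper-bounds the treewidth. For the lower bound, the 3 vertices {c, d, f} are pairwise adjacent, and any tree decomposition puts a clique entirely inside one bag — forcing width ≥ 2. The upper and lower bounds meet at 2, so that is the treewidth.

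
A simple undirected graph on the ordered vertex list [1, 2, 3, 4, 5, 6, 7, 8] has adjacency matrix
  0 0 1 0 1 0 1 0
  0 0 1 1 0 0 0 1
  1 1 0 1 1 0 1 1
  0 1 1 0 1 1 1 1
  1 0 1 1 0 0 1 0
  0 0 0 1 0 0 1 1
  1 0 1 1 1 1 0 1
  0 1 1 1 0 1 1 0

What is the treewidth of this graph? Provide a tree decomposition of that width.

Each bag holds 4 vertices, so the decomposition has width 3, which upper-bounds the treewidth. On the other hand G contains the 4-clique {1, 3, 5, 7}. A clique must lie in a single bag of any decomposition, so no decomposition can have width below 3. Hence tw(G) = 3 exactly.

Treewidth 3.
One optimal decomposition is:
Bags: B1 = {1, 3, 5, 7}  B2 = {3, 4, 5, 7}  B3 = {3, 4, 7, 8}  B4 = {2, 3, 4, 8}  B5 = {4, 6, 7, 8}
Tree: B1–B2, B2–B3, B3–B4, B3–B5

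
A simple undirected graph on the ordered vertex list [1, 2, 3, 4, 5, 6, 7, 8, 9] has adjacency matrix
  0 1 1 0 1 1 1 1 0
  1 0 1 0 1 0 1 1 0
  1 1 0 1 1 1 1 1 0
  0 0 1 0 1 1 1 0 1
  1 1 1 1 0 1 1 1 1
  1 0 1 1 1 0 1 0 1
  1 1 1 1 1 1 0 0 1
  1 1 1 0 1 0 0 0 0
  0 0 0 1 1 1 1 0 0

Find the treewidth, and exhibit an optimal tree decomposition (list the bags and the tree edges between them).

Treewidth 4.
One optimal decomposition is:
Bags: B1 = {1, 2, 3, 5, 8}  B2 = {1, 2, 3, 5, 7}  B3 = {1, 3, 5, 6, 7}  B4 = {3, 4, 5, 6, 7}  B5 = {4, 5, 6, 7, 9}
Tree: B1–B2, B2–B3, B3–B4, B4–B5

Every bag has size at most 5, so the width is 5 − 1 = 4 and tw(G) ≤ 4. Conversely, {4, 5, 6, 7, 9} is a clique of size 5, and the vertices of any clique must share a bag in every tree decomposition; so some bag has ≥ 5 vertices and tw(G) ≥ 4. Therefore the treewidth is 4.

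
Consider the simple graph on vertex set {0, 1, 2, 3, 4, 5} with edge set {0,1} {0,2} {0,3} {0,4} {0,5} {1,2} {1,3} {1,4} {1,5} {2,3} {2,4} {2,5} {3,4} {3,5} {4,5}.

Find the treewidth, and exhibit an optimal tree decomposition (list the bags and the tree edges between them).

A single bag containing all 6 vertices is trivially a valid decomposition of width 5. Conversely, {0, 1, 2, 3, 4, 5} is a clique of size 6, and the vertices of any clique must share a bag in every tree decomposition; so some bag has ≥ 6 vertices and tw(G) ≥ 5. The upper and lower bounds meet at 5, so that is the treewidth.

Treewidth 5.
One such decomposition:
Bags: B1 = {0, 1, 2, 3, 4, 5}
Tree: (single bag)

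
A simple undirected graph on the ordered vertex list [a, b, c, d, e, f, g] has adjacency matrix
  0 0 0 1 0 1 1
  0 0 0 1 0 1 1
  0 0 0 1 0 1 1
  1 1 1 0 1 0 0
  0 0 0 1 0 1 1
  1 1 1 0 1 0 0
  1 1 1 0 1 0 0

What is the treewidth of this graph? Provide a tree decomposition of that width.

Treewidth 3.
One optimal decomposition is:
Bags: B1 = {b, d, f, g}  B2 = {a, d, f, g}  B3 = {c, d, f, g}  B4 = {d, e, f, g}
Tree: B1–B2, B2–B3, B3–B4

Every bag has size at most 4, so the width is 4 − 1 = 3 and tw(G) ≤ 3. For the lower bound: the 4 vertex sets {b,d}, {a,f}, {g}, {c} are disjoint, each induces a connected subgraph, and every pair is joined by at least one edge of G. Contracting each set to a single vertex therefore yields K_{4} as a minor, and since treewidth is minor-monotone, tw(G) ≥ tw(K_{4}) = 3. The upper and lower bounds meet at 3, so that is the treewidth.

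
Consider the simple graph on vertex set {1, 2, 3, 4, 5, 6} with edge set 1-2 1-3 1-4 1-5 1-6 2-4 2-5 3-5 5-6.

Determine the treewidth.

2

A width-2 tree decomposition is:
Bags: B1 = {1, 2, 5}  B2 = {1, 5, 6}  B3 = {1, 2, 4}  B4 = {1, 3, 5}
Tree: B1–B2, B1–B3, B1–B4
Each bag holds 3 vertices, so the decomposition has width 2, which upper-bounds the treewidth. On the other hand G contains the 3-clique {1, 2, 4}. A clique must lie in a single bag of any decomposition, so no decomposition can have width below 2. Hence tw(G) = 2 exactly.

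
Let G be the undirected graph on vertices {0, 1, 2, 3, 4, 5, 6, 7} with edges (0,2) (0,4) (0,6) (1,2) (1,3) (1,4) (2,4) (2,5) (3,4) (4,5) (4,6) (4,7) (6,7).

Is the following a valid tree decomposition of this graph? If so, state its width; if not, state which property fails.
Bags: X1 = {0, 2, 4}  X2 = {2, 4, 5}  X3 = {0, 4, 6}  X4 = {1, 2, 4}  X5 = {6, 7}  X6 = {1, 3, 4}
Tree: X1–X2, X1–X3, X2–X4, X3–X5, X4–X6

No — edge (4,7) lies in no bag.

A tree decomposition must satisfy three properties: every vertex lies in some bag; for every edge, both endpoints lie together in some bag; and for every vertex, the bags containing it form a connected subtree. Here edge (4,7) lies in no bag, so the decomposition is invalid.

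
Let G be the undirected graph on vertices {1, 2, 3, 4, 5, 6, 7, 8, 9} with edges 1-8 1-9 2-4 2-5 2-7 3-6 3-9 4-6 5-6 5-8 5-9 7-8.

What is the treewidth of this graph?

A width-3 tree decomposition is:
Bags: B1 = {3, 4, 6, 9}  B2 = {4, 5, 6, 9}  B3 = {2, 4, 5, 9}  B4 = {1, 2, 5, 9}  B5 = {1, 2, 5, 8}  B6 = {1, 2, 7, 8}
Tree: B1–B2, B2–B3, B3–B4, B4–B5, B5–B6
Each bag holds 4 vertices, so the decomposition has width 3, which upper-bounds the treewidth. For the lower bound: the 4 vertex sets {3,4,6}, {9}, {5}, {1,2,7,8} are disjoint, each induces a connected subgraph, and every pair is joined by at least one edge of G. Contracting each set to a single vertex therefore yields K_{4} as a minor, and since treewidth is minor-monotone, tw(G) ≥ tw(K_{4}) = 3. Hence tw(G) = 3 exactly.

3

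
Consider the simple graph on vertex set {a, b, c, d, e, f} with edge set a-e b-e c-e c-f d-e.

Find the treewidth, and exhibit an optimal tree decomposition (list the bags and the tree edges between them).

The largest bag has 2 vertices, giving width 1; this decomposition certifies tw(G) ≤ 1. G has an edge, so its treewidth is at least 1. Hence tw(G) = 1 exactly.

Treewidth 1.
Bags: B1 = {c, e}  B2 = {c, f}  B3 = {a, e}  B4 = {b, e}  B5 = {d, e}
Tree: B1–B2, B1–B3, B3–B4, B4–B5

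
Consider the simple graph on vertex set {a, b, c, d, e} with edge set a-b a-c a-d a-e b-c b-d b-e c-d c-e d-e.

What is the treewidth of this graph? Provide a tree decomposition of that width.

A single bag containing all 5 vertices is trivially a valid decomposition of width 4. Conversely, {a, b, c, d, e} is a clique of size 5, and the vertices of any clique must share a bag in every tree decomposition; so some bag has ≥ 5 vertices and tw(G) ≥ 4. Therefore the treewidth is 4.

Treewidth 4.
One optimal decomposition is:
Bags: B1 = {a, b, c, d, e}
Tree: (single bag)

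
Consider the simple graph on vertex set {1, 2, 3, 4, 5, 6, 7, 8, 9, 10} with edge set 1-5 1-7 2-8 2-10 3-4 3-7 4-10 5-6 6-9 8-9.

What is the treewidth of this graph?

2

A width-2 tree decomposition is:
Bags: B1 = {1, 3, 7}  B2 = {1, 3, 4}  B3 = {1, 4, 10}  B4 = {1, 2, 10}  B5 = {1, 2, 8}  B6 = {1, 8, 9}  B7 = {1, 6, 9}  B8 = {1, 5, 6}
Tree: B1–B2, B2–B3, B3–B4, B4–B5, B5–B6, B6–B7, B7–B8
Each bag holds 3 vertices, so the decomposition has width 2, which upper-bounds the treewidth. For the lower bound, G contains the cycle 1–7–3–4–10–2–8–9–6–5–1, so G is not a forest; only forests have treewidth ≤ 1, hence tw(G) ≥ 2. Combining the bounds, tw(G) = 2.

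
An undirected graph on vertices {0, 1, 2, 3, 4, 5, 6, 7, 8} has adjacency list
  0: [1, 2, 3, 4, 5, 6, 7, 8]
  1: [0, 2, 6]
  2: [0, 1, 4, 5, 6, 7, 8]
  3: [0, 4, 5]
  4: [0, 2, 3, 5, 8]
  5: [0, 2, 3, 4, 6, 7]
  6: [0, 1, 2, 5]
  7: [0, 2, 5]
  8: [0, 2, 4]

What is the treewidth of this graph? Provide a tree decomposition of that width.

Treewidth 3.
One optimal decomposition is:
Bags: B1 = {0, 2, 5, 6}  B2 = {0, 2, 4, 5}  B3 = {0, 1, 2, 6}  B4 = {0, 3, 4, 5}  B5 = {0, 2, 5, 7}  B6 = {0, 2, 4, 8}
Tree: B1–B2, B1–B3, B2–B4, B1–B5, B2–B6

The largest bag has 4 vertices, giving width 3; this decomposition certifies tw(G) ≤ 3. On the other hand G contains the 4-clique {0, 2, 4, 8}. A clique must lie in a single bag of any decomposition, so no decomposition can have width below 3. The upper and lower bounds meet at 3, so that is the treewidth.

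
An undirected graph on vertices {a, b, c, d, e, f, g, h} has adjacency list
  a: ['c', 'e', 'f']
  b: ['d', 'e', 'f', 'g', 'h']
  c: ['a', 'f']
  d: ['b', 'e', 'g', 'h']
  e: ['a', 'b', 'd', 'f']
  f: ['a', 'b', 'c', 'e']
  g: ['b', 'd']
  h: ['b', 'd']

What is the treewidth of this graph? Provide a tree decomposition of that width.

The largest bag has 3 vertices, giving width 2; this decomposition certifies tw(G) ≤ 2. Conversely, {a, c, f} is a clique of size 3, and the vertices of any clique must share a bag in every tree decomposition; so some bag has ≥ 3 vertices and tw(G) ≥ 2. The upper and lower bounds meet at 2, so that is the treewidth.

Treewidth 2.
One optimal decomposition is:
Bags: B1 = {b, d, e}  B2 = {b, e, f}  B3 = {a, e, f}  B4 = {b, d, g}  B5 = {a, c, f}  B6 = {b, d, h}
Tree: B1–B2, B2–B3, B1–B4, B3–B5, B4–B6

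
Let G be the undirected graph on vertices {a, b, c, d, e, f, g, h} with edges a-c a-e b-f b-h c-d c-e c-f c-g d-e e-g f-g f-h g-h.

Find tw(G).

2

A width-2 tree decomposition is:
Bags: B1 = {c, f, g}  B2 = {f, g, h}  B3 = {c, e, g}  B4 = {a, c, e}  B5 = {b, f, h}  B6 = {c, d, e}
Tree: B1–B2, B1–B3, B3–B4, B2–B5, B3–B6
The largest bag has 3 vertices, giving width 2; this decomposition certifies tw(G) ≤ 2. On the other hand G contains the 3-clique {f, g, h}. A clique must lie in a single bag of any decomposition, so no decomposition can have width below 2. Hence tw(G) = 2 exactly.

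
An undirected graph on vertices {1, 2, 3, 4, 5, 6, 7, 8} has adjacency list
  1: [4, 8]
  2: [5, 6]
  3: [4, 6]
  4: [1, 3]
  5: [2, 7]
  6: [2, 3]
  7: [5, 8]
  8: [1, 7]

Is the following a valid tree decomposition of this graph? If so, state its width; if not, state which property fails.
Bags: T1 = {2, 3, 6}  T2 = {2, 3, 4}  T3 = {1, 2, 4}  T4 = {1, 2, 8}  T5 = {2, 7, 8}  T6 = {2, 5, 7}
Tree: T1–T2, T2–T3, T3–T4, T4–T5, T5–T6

Yes; width 2.

Vertex coverage: the bags together contain {1, 2, 3, 4, 5, 6, 7, 8}, the full vertex set. Edge coverage: each edge of G has both endpoints in at least one bag. Running intersection: for every vertex, the bags containing it form a connected subtree. All three properties hold, so this is a valid tree decomposition of width max|bag| − 1 = 2, and hence tw(G) ≤ 2.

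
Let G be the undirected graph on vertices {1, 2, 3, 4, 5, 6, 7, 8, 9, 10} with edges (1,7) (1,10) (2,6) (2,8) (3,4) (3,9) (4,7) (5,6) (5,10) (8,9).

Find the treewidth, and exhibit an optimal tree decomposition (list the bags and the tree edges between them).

Every bag has size at most 3, so the width is 3 − 1 = 2 and tw(G) ≤ 2. Since 7–1–10–5–6–2–8–9–3–4–7 is a cycle in G, G is not acyclic. Forests are exactly the graphs of treewidth ≤ 1, so tw(G) ≥ 2. Hence tw(G) = 2 exactly.

Treewidth 2.
One such decomposition:
Bags: B1 = {1, 7, 10}  B2 = {5, 7, 10}  B3 = {5, 6, 7}  B4 = {2, 6, 7}  B5 = {2, 7, 8}  B6 = {7, 8, 9}  B7 = {3, 7, 9}  B8 = {3, 4, 7}
Tree: B1–B2, B2–B3, B3–B4, B4–B5, B5–B6, B6–B7, B7–B8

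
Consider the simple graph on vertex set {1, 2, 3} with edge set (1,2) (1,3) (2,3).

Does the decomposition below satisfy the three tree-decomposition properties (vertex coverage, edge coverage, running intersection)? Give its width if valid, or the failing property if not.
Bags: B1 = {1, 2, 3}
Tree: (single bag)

Yes; width 2.

Checking the three conditions: (i) the bags cover all of {1, 2, 3}; (ii) for each edge, some bag contains both endpoints; (iii) the bags containing any fixed vertex form a subtree. All hold, so the decomposition is valid with width 3 − 1 = 2.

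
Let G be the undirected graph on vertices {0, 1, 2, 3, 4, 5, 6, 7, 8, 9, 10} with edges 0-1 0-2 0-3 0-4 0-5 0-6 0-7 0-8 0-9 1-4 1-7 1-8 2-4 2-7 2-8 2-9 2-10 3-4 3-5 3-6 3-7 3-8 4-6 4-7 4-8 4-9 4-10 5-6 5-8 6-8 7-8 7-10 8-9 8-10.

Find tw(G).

4

A width-4 tree decomposition is:
Bags: B1 = {0, 2, 4, 7, 8}  B2 = {0, 3, 4, 7, 8}  B3 = {2, 4, 7, 8, 10}  B4 = {0, 2, 4, 8, 9}  B5 = {0, 3, 4, 6, 8}  B6 = {0, 1, 4, 7, 8}  B7 = {0, 3, 5, 6, 8}
Tree: B1–B2, B1–B3, B1–B4, B2–B5, B1–B6, B5–B7
Each bag holds 5 vertices, so the decomposition has width 4, which upper-bounds the treewidth. On the other hand G contains the 5-clique {0, 2, 4, 8, 9}. A clique must lie in a single bag of any decomposition, so no decomposition can have width below 4. Hence tw(G) = 4 exactly.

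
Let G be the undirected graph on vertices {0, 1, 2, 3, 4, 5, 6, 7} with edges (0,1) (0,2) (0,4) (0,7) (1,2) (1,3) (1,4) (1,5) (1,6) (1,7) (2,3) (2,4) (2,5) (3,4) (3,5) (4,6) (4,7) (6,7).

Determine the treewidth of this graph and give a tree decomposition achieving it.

Treewidth 3.
One such decomposition:
Bags: B1 = {1, 2, 3, 4}  B2 = {0, 1, 2, 4}  B3 = {0, 1, 4, 7}  B4 = {1, 4, 6, 7}  B5 = {1, 2, 3, 5}
Tree: B1–B2, B2–B3, B3–B4, B1–B5

Every bag has size at most 4, so the width is 4 − 1 = 3 and tw(G) ≤ 3. On the other hand G contains the 4-clique {0, 1, 2, 4}. A clique must lie in a single bag of any decomposition, so no decomposition can have width below 3. The upper and lower bounds meet at 3, so that is the treewidth.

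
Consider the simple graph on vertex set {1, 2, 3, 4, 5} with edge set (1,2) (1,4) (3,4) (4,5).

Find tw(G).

1

A width-1 tree decomposition is:
Bags: B1 = {4, 5}  B2 = {1, 4}  B3 = {3, 4}  B4 = {1, 2}
Tree: B1–B2, B2–B3, B2–B4
The largest bag has 2 vertices, giving width 1; this decomposition certifies tw(G) ≤ 1. Since G has at least one edge (e.g. 4–5), it is not an edgeless graph, so tw(G) ≥ 1. The upper and lower bounds meet at 1, so that is the treewidth.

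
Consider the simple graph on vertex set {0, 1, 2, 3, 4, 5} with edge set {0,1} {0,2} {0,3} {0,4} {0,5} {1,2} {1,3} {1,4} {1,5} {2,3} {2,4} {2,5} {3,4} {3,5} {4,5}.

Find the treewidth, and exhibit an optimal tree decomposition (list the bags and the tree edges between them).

With just one bag of size 6, the width is 6 − 1 = 5, so tw(G) ≤ 5. On the other hand G contains the 6-clique {0, 1, 2, 3, 4, 5}. A clique must lie in a single bag of any decomposition, so no decomposition can have width below 5. Hence tw(G) = 5 exactly.

Treewidth 5.
One such decomposition:
Bags: B1 = {0, 1, 2, 3, 4, 5}
Tree: (single bag)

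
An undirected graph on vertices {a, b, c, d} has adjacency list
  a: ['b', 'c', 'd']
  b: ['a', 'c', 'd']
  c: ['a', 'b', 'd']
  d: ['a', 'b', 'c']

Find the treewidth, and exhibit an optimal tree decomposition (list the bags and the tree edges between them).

Treewidth 3.
One optimal decomposition is:
Bags: B1 = {a, b, c, d}
Tree: (single bag)

A single bag containing all 4 vertices is trivially a valid decomposition of width 3. For the lower bound, the 4 vertices {a, b, c, d} are pairwise adjacent, and any tree decomposition puts a clique entirely inside one bag — forcing width ≥ 3. Therefore the treewidth is 3.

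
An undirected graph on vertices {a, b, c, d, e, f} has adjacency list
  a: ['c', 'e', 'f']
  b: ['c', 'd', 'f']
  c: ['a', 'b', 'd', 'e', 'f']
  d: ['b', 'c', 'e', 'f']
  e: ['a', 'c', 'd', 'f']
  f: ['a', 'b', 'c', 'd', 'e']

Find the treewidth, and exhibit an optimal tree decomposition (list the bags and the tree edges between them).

Treewidth 3.
Bags: B1 = {b, c, d, f}  B2 = {c, d, e, f}  B3 = {a, c, e, f}
Tree: B1–B2, B2–B3

Each bag holds 4 vertices, so the decomposition has width 3, which upper-bounds the treewidth. On the other hand G contains the 4-clique {c, d, e, f}. A clique must lie in a single bag of any decomposition, so no decomposition can have width below 3. Hence tw(G) = 3 exactly.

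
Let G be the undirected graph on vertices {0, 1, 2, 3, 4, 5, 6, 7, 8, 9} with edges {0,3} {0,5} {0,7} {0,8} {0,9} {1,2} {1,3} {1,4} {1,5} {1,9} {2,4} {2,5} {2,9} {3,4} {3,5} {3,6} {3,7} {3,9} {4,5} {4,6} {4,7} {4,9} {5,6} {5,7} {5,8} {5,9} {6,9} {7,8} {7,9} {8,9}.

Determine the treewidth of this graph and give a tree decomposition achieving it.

The largest bag has 5 vertices, giving width 4; this decomposition certifies tw(G) ≤ 4. For the lower bound, the 5 vertices {0, 5, 7, 8, 9} are pairwise adjacent, and any tree decomposition puts a clique entirely inside one bag — forcing width ≥ 4. The upper and lower bounds meet at 4, so that is the treewidth.

Treewidth 4.
One such decomposition:
Bags: B1 = {0, 3, 5, 7, 9}  B2 = {3, 4, 5, 7, 9}  B3 = {1, 3, 4, 5, 9}  B4 = {3, 4, 5, 6, 9}  B5 = {1, 2, 4, 5, 9}  B6 = {0, 5, 7, 8, 9}
Tree: B1–B2, B2–B3, B3–B4, B3–B5, B1–B6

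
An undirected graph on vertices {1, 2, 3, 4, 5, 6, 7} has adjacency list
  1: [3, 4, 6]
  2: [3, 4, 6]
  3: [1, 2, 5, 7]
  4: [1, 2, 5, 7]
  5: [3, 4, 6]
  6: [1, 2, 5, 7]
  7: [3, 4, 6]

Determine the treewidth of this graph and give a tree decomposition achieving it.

The largest bag has 4 vertices, giving width 3; this decomposition certifies tw(G) ≤ 3. For the lower bound: the 4 vertex sets {1,3}, {4,7}, {6}, {2} are disjoint, each induces a connected subgraph, and every pair is joined by at least one edge of G. Contracting each set to a single vertex therefore yields K_{4} as a minor, and since treewidth is minor-monotone, tw(G) ≥ tw(K_{4}) = 3. Combining the bounds, tw(G) = 3.

Treewidth 3.
One optimal decomposition is:
Bags: B1 = {1, 3, 4, 6}  B2 = {3, 4, 6, 7}  B3 = {2, 3, 4, 6}  B4 = {3, 4, 5, 6}
Tree: B1–B2, B2–B3, B3–B4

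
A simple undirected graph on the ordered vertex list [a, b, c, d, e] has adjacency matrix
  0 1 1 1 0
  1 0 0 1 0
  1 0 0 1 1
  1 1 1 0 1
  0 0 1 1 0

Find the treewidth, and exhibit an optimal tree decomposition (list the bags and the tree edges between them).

Treewidth 2.
One optimal decomposition is:
Bags: B1 = {c, d, e}  B2 = {a, c, d}  B3 = {a, b, d}
Tree: B1–B2, B2–B3

Each bag holds 3 vertices, so the decomposition has width 2, which upper-bounds the treewidth. On the other hand G contains the 3-clique {c, d, e}. A clique must lie in a single bag of any decomposition, so no decomposition can have width below 2. Combining the bounds, tw(G) = 2.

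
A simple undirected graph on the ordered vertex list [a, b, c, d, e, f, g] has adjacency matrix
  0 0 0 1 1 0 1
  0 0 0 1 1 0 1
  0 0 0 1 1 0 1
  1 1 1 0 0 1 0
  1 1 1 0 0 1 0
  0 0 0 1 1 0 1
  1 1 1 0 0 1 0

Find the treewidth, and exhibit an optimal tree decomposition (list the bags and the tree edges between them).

Treewidth 3.
Bags: B1 = {a, d, e, g}  B2 = {c, d, e, g}  B3 = {d, e, f, g}  B4 = {b, d, e, g}
Tree: B1–B2, B2–B3, B3–B4

Every bag has size at most 4, so the width is 4 − 1 = 3 and tw(G) ≤ 3. For the lower bound: the 4 vertex sets {a,g}, {c,e}, {d}, {f} are disjoint, each induces a connected subgraph, and every pair is joined by at least one edge of G. Contracting each set to a single vertex therefore yields K_{4} as a minor, and since treewidth is minor-monotone, tw(G) ≥ tw(K_{4}) = 3. Combining the bounds, tw(G) = 3.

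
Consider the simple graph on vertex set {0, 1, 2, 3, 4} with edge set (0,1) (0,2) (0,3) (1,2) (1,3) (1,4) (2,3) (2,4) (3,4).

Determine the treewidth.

3

A width-3 tree decomposition is:
Bags: B1 = {1, 2, 3, 4}  B2 = {0, 1, 2, 3}
Tree: B1–B2
Every bag has size at most 4, so the width is 4 − 1 = 3 and tw(G) ≤ 3. Conversely, {0, 1, 2, 3} is a clique of size 4, and the vertices of any clique must share a bag in every tree decomposition; so some bag has ≥ 4 vertices and tw(G) ≥ 3. Combining the bounds, tw(G) = 3.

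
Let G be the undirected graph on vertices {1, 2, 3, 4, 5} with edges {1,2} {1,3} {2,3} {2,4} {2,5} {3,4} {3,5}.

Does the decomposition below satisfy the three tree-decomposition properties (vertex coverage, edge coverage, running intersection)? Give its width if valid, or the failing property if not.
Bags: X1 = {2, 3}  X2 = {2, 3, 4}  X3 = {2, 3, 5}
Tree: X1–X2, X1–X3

No — vertex 1 appears in no bag.

A tree decomposition must satisfy three properties: every vertex lies in some bag; for every edge, both endpoints lie together in some bag; and for every vertex, the bags containing it form a connected subtree. Here vertex 1 appears in no bag, so the decomposition is invalid.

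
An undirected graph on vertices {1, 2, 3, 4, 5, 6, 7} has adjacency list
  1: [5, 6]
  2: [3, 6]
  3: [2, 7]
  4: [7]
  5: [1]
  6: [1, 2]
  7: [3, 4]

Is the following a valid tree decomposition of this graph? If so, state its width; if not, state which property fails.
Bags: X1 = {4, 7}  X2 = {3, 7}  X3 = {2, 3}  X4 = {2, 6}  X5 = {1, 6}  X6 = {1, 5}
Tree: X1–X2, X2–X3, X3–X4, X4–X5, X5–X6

Yes; width 1.

Vertex coverage: the bags together contain {1, 2, 3, 4, 5, 6, 7}, the full vertex set. Edge coverage: each edge of G has both endpoints in at least one bag. Running intersection: for every vertex, the bags containing it form a connected subtree. All three properties hold, so this is a valid tree decomposition of width max|bag| − 1 = 1, and hence tw(G) ≤ 1.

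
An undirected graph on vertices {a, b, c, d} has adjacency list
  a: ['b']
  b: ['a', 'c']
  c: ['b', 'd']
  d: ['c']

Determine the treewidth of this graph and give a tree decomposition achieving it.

Treewidth 1.
One optimal decomposition is:
Bags: B1 = {c, d}  B2 = {b, c}  B3 = {a, b}
Tree: B1–B2, B2–B3

The largest bag has 2 vertices, giving width 1; this decomposition certifies tw(G) ≤ 1. Any graph with an edge has treewidth ≥ 1, and G has the edge d–c. The upper and lower bounds meet at 1, so that is the treewidth.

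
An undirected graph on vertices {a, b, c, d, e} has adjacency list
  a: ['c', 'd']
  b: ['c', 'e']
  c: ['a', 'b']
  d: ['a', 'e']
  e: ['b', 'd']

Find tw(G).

A width-2 tree decomposition is:
Bags: B1 = {b, d, e}  B2 = {b, c, d}  B3 = {a, c, d}
Tree: B1–B2, B2–B3
The largest bag has 3 vertices, giving width 2; this decomposition certifies tw(G) ≤ 2. The edges d–e–b–c–a–d form a cycle, so G is not a tree and its treewidth is at least 2. The upper and lower bounds meet at 2, so that is the treewidth.

2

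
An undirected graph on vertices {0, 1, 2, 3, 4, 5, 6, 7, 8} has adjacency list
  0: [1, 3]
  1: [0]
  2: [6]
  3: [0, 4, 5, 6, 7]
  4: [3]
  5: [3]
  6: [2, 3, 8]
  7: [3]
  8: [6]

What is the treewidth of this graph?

A width-1 tree decomposition is:
Bags: B1 = {3, 7}  B2 = {3, 5}  B3 = {0, 3}  B4 = {3, 6}  B5 = {6, 8}  B6 = {0, 1}  B7 = {3, 4}  B8 = {2, 6}
Tree: B1–B2, B1–B3, B3–B4, B4–B5, B3–B6, B4–B7, B5–B8
Each bag holds 2 vertices, so the decomposition has width 1, which upper-bounds the treewidth. Since G has at least one edge (e.g. 7–3), it is not an edgeless graph, so tw(G) ≥ 1. Therefore the treewidth is 1.

1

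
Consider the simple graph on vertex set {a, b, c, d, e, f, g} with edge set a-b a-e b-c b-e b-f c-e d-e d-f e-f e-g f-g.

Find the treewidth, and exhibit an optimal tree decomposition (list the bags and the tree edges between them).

Treewidth 2.
One optimal decomposition is:
Bags: B1 = {d, e, f}  B2 = {b, e, f}  B3 = {b, c, e}  B4 = {e, f, g}  B5 = {a, b, e}
Tree: B1–B2, B2–B3, B1–B4, B3–B5

Each bag holds 3 vertices, so the decomposition has width 2, which upper-bounds the treewidth. On the other hand G contains the 3-clique {a, b, e}. A clique must lie in a single bag of any decomposition, so no decomposition can have width below 2. Combining the bounds, tw(G) = 2.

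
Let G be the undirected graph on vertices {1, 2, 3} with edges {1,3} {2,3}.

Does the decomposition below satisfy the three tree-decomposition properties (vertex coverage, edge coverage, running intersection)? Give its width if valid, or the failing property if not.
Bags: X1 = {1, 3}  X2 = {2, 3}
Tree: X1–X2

Every vertex of G appears in some bag (union = {1, 2, 3}); every edge is covered by a bag; and for each vertex v the set of bags containing v is connected in the bag tree. The decomposition is therefore valid. The largest bag has 2 vertices, so the width is 1.

Yes; width 1.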